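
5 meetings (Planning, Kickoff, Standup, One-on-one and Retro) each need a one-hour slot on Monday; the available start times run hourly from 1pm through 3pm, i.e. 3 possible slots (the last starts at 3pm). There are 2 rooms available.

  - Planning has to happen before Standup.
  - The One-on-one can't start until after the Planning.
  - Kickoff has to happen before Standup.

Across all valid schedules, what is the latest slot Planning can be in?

Downstream work caps Planning at 2pm.
Planning at 2pm is achievable: Standup -> 3pm, Planning -> 2pm, One-on-one -> 3pm, Kickoff -> 1pm, Retro -> 1pm.

2pm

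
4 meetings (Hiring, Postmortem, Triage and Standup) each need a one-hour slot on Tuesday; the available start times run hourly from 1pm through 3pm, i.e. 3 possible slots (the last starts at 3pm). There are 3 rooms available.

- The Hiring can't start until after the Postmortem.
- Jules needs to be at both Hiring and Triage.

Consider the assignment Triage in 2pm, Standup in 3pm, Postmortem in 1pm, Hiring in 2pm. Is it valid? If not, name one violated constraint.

The Hiring can't start until after the Postmortem — holds.
There are 3 rooms available — holds.
Jules needs to be at both Hiring and Triage — violated.

No. Jules needs to be at both Hiring and Triage is not satisfied.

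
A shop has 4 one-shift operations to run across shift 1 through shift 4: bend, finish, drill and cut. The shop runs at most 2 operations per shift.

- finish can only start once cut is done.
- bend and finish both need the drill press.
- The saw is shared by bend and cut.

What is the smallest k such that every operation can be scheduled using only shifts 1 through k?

3

The precedence chain requires at least 2 distinct shifts.
With at most 2 per shift and 4 operations, at least 2 shifts are needed.
Could 2 shifts be enough, i.e. nothing placed later than shift 2? No: finish must come after cut (at shift 1 or later) → {shift 2}; cut must come before finish (at shift 2 or earlier) → {shift 1}; bend can't share with cut (shift 1) → {shift 2}; finish can't share with bend (shift 2) → nothing is left.
So 2 shifts is not enough.
3 works (last occupied shift: shift 3): for example bend -> shift 3; finish -> shift 2; drill -> shift 1; cut -> shift 1.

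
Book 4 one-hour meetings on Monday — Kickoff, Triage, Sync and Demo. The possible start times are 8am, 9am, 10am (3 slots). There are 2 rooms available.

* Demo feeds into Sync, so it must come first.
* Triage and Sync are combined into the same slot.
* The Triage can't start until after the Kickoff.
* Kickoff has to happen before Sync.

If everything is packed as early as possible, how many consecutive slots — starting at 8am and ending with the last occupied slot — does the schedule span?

The precedence chain requires at least 2 distinct slots.
With at most 2 per slot and 4 meetings, at least 2 slots are needed.
2 works (last occupied slot: 9am): for example Demo -> 8am, Sync -> 9am, Triage -> 9am, Kickoff -> 8am.

2 slots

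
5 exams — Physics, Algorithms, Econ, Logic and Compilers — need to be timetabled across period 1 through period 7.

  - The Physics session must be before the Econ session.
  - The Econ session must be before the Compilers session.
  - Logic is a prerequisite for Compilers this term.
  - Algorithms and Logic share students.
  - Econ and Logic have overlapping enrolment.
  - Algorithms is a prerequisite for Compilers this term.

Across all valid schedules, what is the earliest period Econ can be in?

Precedence pushes Econ to at least period 2; downstream work caps Econ at period 6.
Econ at period 2 is achievable: Physics -> period 1, Econ -> period 2, Algorithms -> period 2, Compilers -> period 3, Logic -> period 1.

period 2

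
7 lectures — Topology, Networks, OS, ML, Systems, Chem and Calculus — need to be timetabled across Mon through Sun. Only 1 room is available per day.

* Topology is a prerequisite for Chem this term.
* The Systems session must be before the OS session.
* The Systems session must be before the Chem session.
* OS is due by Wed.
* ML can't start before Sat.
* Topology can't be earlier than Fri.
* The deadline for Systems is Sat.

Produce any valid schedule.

Systems=Mon; Topology=Fri; Calculus=Thu; Chem=Sun; Networks=Wed; OS=Tue; ML=Sat

Checking: Systems(Mon) before Chem(Sun); Systems(Mon) before OS(Tue); Topology(Fri) before Chem(Sun); Topology=Fri in [Fri,Sun]; Systems=Mon in [Mon,Sat]; ML=Sat in [Sat,Sun]; OS=Tue in [Mon,Wed]; max 1 per day (cap 1).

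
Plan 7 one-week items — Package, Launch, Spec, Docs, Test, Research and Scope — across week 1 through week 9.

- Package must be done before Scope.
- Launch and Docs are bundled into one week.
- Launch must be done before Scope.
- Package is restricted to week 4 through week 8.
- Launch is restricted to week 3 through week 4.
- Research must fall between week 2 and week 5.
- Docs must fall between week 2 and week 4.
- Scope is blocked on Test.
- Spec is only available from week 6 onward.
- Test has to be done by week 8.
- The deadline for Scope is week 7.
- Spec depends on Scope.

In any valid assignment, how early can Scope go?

week 5

Precedence pushes Scope to at least week 5; Scope's own window allows nothing later than week 7.
Scope at week 5 is achievable: Research in week 2; Package in week 4; Scope in week 5; Launch in week 3; Test in week 1; Spec in week 6; Docs in week 3.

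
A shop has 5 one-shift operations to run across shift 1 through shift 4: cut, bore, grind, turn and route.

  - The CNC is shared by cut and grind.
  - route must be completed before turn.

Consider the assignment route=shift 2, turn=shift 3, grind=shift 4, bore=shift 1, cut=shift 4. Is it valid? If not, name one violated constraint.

route must be completed before turn — holds.
The CNC is shared by cut and grind — violated.

No. The CNC is shared by cut and grind is not satisfied.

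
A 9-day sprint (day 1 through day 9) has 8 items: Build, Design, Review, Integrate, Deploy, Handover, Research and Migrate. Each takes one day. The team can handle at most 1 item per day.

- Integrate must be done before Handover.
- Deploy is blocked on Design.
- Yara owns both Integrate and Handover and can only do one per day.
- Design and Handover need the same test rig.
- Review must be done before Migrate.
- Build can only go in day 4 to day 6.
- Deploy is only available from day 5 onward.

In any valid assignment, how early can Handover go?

day 2

Precedence pushes Handover to at least day 2.
Handover at day 2 is achievable: Deploy=day 5, Handover=day 2, Research=day 8, Integrate=day 1, Build=day 4, Design=day 3, Migrate=day 7, Review=day 6.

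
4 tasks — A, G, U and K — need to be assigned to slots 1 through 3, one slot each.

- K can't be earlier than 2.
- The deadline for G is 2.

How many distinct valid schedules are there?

36

Splitting on A: it can be 1 (12), 2 (12), 3 (12). Listing each branch's schedules as (G, U, K):
A=1: (1,1,2) (1,1,3) (1,2,2) (1,2,3) (1,3,2) (1,3,3) (2,1,2) (2,1,3) (2,2,2) (2,2,3) (2,3,2) (2,3,3) — 12.
A=2: (1,1,2) (1,1,3) (1,2,2) (1,2,3) (1,3,2) (1,3,3) (2,1,2) (2,1,3) (2,2,2) (2,2,3) (2,3,2) (2,3,3) — 12.
A=3: (1,1,2) (1,1,3) (1,2,2) (1,2,3) (1,3,2) (1,3,3) (2,1,2) (2,1,3) (2,2,2) (2,2,3) (2,3,2) (2,3,3) — 12.
Summing: 12 + 12 + 12 = 36.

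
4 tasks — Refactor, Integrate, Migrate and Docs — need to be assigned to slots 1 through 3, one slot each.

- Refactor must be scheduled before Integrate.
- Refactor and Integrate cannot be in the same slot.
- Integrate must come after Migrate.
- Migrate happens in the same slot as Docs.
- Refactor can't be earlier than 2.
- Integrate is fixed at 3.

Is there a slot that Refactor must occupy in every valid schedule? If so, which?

2

Refactor's window is 2–3.
Integrate is fixed at 3, and Refactor can't share a slot with Integrate.
So Refactor must be 2.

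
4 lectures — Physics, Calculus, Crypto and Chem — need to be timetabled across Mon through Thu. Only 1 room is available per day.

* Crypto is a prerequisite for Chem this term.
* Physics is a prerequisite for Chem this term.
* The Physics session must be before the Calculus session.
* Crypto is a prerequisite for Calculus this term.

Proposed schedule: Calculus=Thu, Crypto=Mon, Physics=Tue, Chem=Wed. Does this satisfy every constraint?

Crypto is a prerequisite for Chem this term — holds.
Crypto is a prerequisite for Calculus this term — holds.
The Physics session must be before the Calculus session — holds.
Physics is a prerequisite for Chem this term — holds.
Only 1 room is available per day — holds.

Yes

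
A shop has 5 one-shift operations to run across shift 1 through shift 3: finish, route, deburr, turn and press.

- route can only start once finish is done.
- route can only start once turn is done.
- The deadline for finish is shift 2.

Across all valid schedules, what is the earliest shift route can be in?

Precedence pushes route to at least shift 2.
route at shift 2 is achievable: press=shift 1; deburr=shift 1; finish=shift 1; turn=shift 1; route=shift 2.

shift 2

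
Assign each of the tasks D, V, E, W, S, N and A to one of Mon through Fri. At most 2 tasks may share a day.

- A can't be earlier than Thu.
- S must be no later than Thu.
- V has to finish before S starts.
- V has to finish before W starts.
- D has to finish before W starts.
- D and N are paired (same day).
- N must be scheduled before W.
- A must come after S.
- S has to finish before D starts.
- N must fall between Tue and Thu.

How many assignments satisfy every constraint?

23

Splitting on D: it can be Wed (14), Thu (9). Listing each branch's schedules as (V, E, W, S, N, A):
D=Wed: (Mon,Mon,Thu,Tue,Wed,Thu) (Mon,Mon,Thu,Tue,Wed,Fri) (Mon,Mon,Fri,Tue,Wed,Thu) (Mon,Mon,Fri,Tue,Wed,Fri) (Mon,Tue,Thu,Tue,Wed,Thu) (Mon,Tue,Thu,Tue,Wed,Fri) (Mon,Tue,Fri,Tue,Wed,Thu) (Mon,Tue,Fri,Tue,Wed,Fri) (Mon,Thu,Thu,Tue,Wed,Fri) (Mon,Thu,Fri,Tue,Wed,Thu) (Mon,Thu,Fri,Tue,Wed,Fri) (Mon,Fri,Thu,Tue,Wed,Thu) (Mon,Fri,Thu,Tue,Wed,Fri) (Mon,Fri,Fri,Tue,Wed,Thu) — 14.
D=Thu: (Mon,Mon,Fri,Tue,Thu,Fri) (Mon,Mon,Fri,Wed,Thu,Fri) (Mon,Tue,Fri,Tue,Thu,Fri) (Mon,Tue,Fri,Wed,Thu,Fri) (Mon,Wed,Fri,Tue,Thu,Fri) (Mon,Wed,Fri,Wed,Thu,Fri) (Tue,Mon,Fri,Wed,Thu,Fri) (Tue,Tue,Fri,Wed,Thu,Fri) (Tue,Wed,Fri,Wed,Thu,Fri) — 9.
Summing: 14 + 9 = 23.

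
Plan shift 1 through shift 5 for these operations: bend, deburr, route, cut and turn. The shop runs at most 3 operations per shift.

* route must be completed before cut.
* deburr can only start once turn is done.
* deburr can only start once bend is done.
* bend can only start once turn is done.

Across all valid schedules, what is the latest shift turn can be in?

Downstream work caps turn at shift 3.
turn at shift 3 is achievable: route=shift 1; bend=shift 4; turn=shift 3; cut=shift 2; deburr=shift 5.

shift 3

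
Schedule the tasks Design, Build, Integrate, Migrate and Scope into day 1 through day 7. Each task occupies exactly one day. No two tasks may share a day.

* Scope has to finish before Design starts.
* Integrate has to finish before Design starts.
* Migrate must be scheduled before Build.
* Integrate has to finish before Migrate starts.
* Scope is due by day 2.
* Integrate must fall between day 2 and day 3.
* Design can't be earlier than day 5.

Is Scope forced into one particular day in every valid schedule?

Scope can be day 1 (e.g. Integrate=day 2, Migrate=day 3, Design=day 5, Build=day 4, Scope=day 1) or day 2 (e.g. Build in day 6, Migrate in day 4, Integrate in day 3, Scope in day 2, Design in day 5).

No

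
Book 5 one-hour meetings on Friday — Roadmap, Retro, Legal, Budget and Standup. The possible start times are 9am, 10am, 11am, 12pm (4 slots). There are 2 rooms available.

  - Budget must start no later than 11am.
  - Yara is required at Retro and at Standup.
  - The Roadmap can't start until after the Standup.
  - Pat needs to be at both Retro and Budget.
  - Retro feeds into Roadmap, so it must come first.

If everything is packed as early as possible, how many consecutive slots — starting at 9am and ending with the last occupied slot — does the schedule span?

3

The precedence chain requires at least 2 distinct slots.
With at most 2 per slot and 5 meetings, at least 3 slots are needed.
3 works (last occupied slot: 11am): for example Legal -> 9am; Standup -> 10am; Roadmap -> 11am; Retro -> 9am; Budget -> 10am.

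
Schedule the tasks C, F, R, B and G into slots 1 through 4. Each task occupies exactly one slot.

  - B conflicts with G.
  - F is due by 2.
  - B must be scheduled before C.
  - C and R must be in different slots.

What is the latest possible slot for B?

3

Downstream work caps B at 3.
B at 3 is achievable: B -> 3, R -> 1, G -> 1, C -> 4, F -> 1.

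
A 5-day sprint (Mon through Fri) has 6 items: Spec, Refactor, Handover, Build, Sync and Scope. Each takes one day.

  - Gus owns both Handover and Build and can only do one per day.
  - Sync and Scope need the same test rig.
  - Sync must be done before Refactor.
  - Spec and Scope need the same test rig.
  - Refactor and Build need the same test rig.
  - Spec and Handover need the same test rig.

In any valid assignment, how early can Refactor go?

Tue

Precedence pushes Refactor to at least Tue.
Refactor at Tue is achievable: Spec=Mon; Scope=Tue; Build=Mon; Refactor=Tue; Handover=Tue; Sync=Mon.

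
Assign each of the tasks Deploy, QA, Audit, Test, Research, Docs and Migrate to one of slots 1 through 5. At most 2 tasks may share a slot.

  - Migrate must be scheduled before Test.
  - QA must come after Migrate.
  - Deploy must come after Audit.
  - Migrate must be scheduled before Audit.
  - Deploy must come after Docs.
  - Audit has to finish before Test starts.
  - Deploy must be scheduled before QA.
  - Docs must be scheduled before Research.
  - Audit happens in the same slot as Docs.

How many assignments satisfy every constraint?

Splitting on Deploy: it can be 3 (14), 4 (11). Listing each branch's schedules as (QA, Audit, Test, Research, Docs, Migrate):
Deploy=3: (4,2,3,4,2,1) (4,2,3,5,2,1) (4,2,4,3,2,1) (4,2,4,5,2,1) (4,2,5,3,2,1) (4,2,5,4,2,1) (4,2,5,5,2,1) (5,2,3,4,2,1) (5,2,3,5,2,1) (5,2,4,3,2,1) (5,2,4,4,2,1) (5,2,4,5,2,1) (5,2,5,3,2,1) (5,2,5,4,2,1) — 14.
Deploy=4: (5,2,3,3,2,1) (5,2,3,4,2,1) (5,2,3,5,2,1) (5,2,4,3,2,1) (5,2,4,5,2,1) (5,2,5,3,2,1) (5,2,5,4,2,1) (5,3,4,5,3,1) (5,3,4,5,3,2) (5,3,5,4,3,1) (5,3,5,4,3,2) — 11.
Summing: 14 + 11 = 25.

25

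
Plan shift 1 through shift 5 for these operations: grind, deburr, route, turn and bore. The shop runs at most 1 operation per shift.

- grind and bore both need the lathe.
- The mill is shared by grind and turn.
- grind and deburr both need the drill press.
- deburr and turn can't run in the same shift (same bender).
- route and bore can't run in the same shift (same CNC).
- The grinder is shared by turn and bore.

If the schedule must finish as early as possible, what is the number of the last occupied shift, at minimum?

shift 5

With at most 1 per shift and 5 operations, at least 5 shifts are needed.
5 works (last occupied shift: shift 5): for example turn in shift 4, grind in shift 1, deburr in shift 2, route in shift 3, bore in shift 5.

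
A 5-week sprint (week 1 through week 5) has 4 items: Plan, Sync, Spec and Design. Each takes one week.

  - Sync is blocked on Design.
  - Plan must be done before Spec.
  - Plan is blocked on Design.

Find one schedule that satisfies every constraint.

Sync -> week 2, Spec -> week 3, Plan -> week 2, Design -> week 1

Checking: Design(week 1) before Plan(week 2); Design(week 1) before Sync(week 2); Plan(week 2) before Spec(week 3).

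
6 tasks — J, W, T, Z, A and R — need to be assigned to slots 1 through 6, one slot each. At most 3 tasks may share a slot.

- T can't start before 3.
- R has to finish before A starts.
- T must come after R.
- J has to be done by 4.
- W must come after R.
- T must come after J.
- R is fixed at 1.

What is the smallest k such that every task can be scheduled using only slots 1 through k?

The precedence chain requires at least 2 distinct slots.
With at most 3 per slot and 6 tasks, at least 2 slots are needed.
T can't be placed before 3, so the schedule must run through at least slot 3.
3 works (last occupied slot: 3): for example W in 2, A in 2, J in 1, Z in 1, T in 3, R in 1.

3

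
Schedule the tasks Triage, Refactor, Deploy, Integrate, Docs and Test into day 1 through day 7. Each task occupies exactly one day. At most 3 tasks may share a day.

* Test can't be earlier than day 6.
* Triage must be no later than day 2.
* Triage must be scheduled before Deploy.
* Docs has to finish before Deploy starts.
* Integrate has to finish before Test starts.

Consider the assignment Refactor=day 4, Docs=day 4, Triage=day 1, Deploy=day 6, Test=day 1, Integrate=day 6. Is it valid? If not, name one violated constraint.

Test can't be earlier than day 6 — violated.
Triage must be no later than day 2 — holds.
Docs has to finish before Deploy starts — holds.
At most 3 tasks may share a day — holds.
Integrate has to finish before Test starts — violated.
Triage must be scheduled before Deploy — holds.

No. Integrate has to finish before Test starts is not satisfied.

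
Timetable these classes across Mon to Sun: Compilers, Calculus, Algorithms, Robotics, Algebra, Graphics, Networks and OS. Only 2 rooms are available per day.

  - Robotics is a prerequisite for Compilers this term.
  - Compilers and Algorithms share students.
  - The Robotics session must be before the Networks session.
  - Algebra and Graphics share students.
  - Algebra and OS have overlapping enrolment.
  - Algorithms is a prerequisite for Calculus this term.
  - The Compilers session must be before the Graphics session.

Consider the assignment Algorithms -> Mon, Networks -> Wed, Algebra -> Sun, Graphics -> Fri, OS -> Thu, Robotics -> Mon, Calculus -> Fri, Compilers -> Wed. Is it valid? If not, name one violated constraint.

Yes

Robotics is a prerequisite for Compilers this term — holds.
Compilers and Algorithms share students — holds.
Algebra and Graphics share students — holds.
Algebra and OS have overlapping enrolment — holds.
Only 2 rooms are available per day — holds.
The Compilers session must be before the Graphics session — holds.
The Robotics session must be before the Networks session — holds.
Algorithms is a prerequisite for Calculus this term — holds.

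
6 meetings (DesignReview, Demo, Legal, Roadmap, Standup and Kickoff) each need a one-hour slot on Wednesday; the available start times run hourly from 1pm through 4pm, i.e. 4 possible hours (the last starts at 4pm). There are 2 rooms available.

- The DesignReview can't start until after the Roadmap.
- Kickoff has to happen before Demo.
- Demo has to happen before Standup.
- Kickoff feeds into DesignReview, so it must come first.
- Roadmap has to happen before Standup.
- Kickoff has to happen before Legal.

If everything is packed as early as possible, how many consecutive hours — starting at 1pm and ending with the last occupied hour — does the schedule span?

The precedence chain requires at least 3 distinct hours.
With at most 2 per hour and 6 meetings, at least 3 hours are needed.
3 works (last occupied hour: 3pm): for example Demo -> 2pm, Roadmap -> 1pm, Legal -> 3pm, DesignReview -> 2pm, Standup -> 3pm, Kickoff -> 1pm.

3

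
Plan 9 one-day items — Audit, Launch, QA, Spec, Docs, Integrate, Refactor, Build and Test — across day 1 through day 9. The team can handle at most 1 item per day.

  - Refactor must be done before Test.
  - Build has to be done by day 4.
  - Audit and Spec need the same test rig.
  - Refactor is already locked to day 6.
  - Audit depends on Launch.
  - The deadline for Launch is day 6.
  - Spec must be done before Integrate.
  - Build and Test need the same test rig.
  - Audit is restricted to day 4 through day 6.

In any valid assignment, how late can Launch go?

Launch's own window allows nothing later than day 6; downstream work caps Launch at day 5.
Launch at day 4 is achievable: Docs -> day 9, Spec -> day 2, Build -> day 1, Audit -> day 5, Refactor -> day 6, Launch -> day 4, Test -> day 7, QA -> day 8, Integrate -> day 3.
Nothing later works — the conflict and capacity constraints rule out every day after day 4.

day 4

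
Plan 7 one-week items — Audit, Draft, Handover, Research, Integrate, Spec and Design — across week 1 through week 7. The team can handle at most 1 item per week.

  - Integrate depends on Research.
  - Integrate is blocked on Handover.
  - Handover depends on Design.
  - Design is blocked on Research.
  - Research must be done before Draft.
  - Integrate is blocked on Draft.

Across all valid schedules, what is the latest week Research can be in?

Downstream work caps Research at week 4.
Research at week 3 is achievable: Spec=week 2; Handover=week 6; Research=week 3; Draft=week 4; Integrate=week 7; Design=week 5; Audit=week 1.
Nothing later works — the capacity limit rule out every week after week 3.

week 3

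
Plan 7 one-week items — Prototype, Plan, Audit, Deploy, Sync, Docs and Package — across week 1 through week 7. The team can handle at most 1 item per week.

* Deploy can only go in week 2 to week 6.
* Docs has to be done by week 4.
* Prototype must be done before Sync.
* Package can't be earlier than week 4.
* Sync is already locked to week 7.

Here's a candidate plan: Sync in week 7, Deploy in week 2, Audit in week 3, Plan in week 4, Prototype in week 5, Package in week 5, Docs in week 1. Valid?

Prototype must be done before Sync — holds.
Deploy can only go in week 2 to week 6 — holds.
The team can handle at most 1 item per week — violated.
Package can't be earlier than week 4 — holds.
Sync is already locked to week 7 — holds.
Docs has to be done by week 4 — holds.

No. The team can handle at most 1 item per week is not satisfied.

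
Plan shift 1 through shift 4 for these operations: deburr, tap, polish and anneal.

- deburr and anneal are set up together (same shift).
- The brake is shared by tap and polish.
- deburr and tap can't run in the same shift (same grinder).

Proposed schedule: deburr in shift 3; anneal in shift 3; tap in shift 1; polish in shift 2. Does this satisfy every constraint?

The brake is shared by tap and polish — holds.
deburr and anneal are set up together (same shift) — holds.
deburr and tap can't run in the same shift (same grinder) — holds.

Yes, all constraints hold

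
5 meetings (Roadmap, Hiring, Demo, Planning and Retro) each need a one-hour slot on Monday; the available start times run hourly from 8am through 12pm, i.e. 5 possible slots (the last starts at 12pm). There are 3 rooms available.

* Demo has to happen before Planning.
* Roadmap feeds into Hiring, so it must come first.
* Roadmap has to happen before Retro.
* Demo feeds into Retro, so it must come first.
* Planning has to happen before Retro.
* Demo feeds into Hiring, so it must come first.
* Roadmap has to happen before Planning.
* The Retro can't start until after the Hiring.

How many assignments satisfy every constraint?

Splitting on Roadmap: it can be 8am (20), 9am (11), 10am (3). Listing each branch's schedules as (Hiring, Demo, Planning, Retro):
Roadmap=8am: (9am,8am,9am,10am) (9am,8am,9am,11am) (9am,8am,9am,12pm) (9am,8am,10am,11am) (9am,8am,10am,12pm) (9am,8am,11am,12pm) (10am,8am,9am,11am) (10am,8am,9am,12pm) (10am,8am,10am,11am) (10am,8am,10am,12pm) (10am,8am,11am,12pm) (10am,9am,10am,11am) (10am,9am,10am,12pm) (10am,9am,11am,12pm) (11am,8am,9am,12pm) (11am,8am,10am,12pm) (11am,8am,11am,12pm) (11am,9am,10am,12pm) (11am,9am,11am,12pm) (11am,10am,11am,12pm) — 20.
Roadmap=9am: (10am,8am,10am,11am) (10am,8am,10am,12pm) (10am,8am,11am,12pm) (10am,9am,10am,11am) (10am,9am,10am,12pm) (10am,9am,11am,12pm) (11am,8am,10am,12pm) (11am,8am,11am,12pm) (11am,9am,10am,12pm) (11am,9am,11am,12pm) (11am,10am,11am,12pm) — 11.
Roadmap=10am: (11am,8am,11am,12pm) (11am,9am,11am,12pm) (11am,10am,11am,12pm) — 3.
Summing: 20 + 11 + 3 = 34.

34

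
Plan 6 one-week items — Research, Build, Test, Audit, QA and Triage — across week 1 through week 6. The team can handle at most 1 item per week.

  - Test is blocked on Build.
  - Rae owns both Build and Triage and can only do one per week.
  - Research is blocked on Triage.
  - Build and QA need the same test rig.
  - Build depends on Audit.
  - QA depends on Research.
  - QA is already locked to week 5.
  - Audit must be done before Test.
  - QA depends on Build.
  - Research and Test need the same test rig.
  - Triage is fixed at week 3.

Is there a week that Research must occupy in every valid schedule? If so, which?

Triage is fixed at week 3 and must come before Research, so Research is at least week 4.
QA is fixed at week 5 and must come after Research, so Research is at most week 4.
So Research must be week 4.

week 4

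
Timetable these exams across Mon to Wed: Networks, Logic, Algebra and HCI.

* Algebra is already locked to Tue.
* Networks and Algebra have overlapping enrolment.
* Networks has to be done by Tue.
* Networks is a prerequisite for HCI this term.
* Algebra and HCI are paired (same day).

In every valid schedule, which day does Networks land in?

Networks's window is Mon–Tue.
Algebra is fixed at Tue, and Networks can't share a day with Algebra.
So Networks must be Mon.

Mon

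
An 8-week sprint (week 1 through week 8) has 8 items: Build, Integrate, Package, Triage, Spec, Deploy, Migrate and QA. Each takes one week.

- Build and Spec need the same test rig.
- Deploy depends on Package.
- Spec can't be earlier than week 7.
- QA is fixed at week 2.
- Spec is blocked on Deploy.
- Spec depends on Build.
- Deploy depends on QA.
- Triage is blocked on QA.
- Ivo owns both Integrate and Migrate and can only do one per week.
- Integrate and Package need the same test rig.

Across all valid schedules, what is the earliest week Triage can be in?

Precedence pushes Triage to at least week 3.
Triage at week 3 is achievable: Triage=week 3; Deploy=week 3; Integrate=week 2; Spec=week 7; QA=week 2; Build=week 1; Package=week 1; Migrate=week 1.

week 3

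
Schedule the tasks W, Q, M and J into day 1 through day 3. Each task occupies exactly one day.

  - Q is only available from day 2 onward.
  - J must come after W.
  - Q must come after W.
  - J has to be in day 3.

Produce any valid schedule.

W=day 1, M=day 1, Q=day 2, J=day 3

Checking: W(day 1) before Q(day 2); W(day 1) before J(day 3); J=day 3 in [day 3,day 3]; Q=day 2 in [day 2,day 3].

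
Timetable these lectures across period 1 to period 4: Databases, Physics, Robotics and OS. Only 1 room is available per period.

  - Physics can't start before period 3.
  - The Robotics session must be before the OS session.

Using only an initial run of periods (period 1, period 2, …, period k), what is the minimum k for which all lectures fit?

The precedence chain requires at least 2 distinct periods.
With at most 1 per period and 4 lectures, at least 4 periods are needed.
Physics can't be placed before period 3, so the schedule must run through at least period 3.
4 works (last occupied period: period 4): for example Databases in period 4; Robotics in period 1; Physics in period 3; OS in period 2.

4 periods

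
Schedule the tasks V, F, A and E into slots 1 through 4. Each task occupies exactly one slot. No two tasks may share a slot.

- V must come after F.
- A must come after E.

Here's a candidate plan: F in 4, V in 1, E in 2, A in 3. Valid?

No two tasks may share a slot — holds.
A must come after E — holds.
V must come after F — violated.

No — it violates: V must come after F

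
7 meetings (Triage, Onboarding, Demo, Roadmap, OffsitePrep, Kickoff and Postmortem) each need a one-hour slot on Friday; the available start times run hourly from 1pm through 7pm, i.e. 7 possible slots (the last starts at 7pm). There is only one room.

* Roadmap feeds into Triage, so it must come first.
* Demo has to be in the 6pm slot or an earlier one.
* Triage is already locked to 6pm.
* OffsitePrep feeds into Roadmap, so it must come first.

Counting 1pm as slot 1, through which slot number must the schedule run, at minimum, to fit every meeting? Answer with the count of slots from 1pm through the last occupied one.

The precedence chain requires at least 3 distinct slots.
With at most 1 per slot and 7 meetings, at least 7 slots are needed.
Triage can't be placed before 6pm — that is slot 6 counting from 1pm — so the schedule must run through at least 6 slots.
7 works (last occupied slot: 7pm): for example Kickoff -> 5pm; OffsitePrep -> 2pm; Roadmap -> 3pm; Postmortem -> 7pm; Triage -> 6pm; Onboarding -> 4pm; Demo -> 1pm.

7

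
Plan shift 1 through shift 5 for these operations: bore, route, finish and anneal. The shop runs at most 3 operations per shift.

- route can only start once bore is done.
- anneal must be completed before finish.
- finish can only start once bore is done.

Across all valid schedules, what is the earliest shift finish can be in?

shift 2

Precedence pushes finish to at least shift 2.
finish at shift 2 is achievable: anneal=shift 1; bore=shift 1; finish=shift 2; route=shift 2.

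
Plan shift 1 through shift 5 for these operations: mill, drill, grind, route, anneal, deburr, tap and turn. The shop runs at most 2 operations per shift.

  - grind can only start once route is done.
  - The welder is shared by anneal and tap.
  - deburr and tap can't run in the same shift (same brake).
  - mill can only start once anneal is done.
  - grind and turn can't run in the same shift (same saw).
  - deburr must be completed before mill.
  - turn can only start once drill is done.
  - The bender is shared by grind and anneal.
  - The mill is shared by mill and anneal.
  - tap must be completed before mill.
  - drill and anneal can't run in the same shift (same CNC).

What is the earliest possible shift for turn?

Precedence pushes turn to at least shift 2.
turn at shift 2 is achievable: drill -> shift 1; tap -> shift 2; anneal -> shift 3; turn -> shift 2; grind -> shift 4; route -> shift 1; mill -> shift 4; deburr -> shift 3.

shift 2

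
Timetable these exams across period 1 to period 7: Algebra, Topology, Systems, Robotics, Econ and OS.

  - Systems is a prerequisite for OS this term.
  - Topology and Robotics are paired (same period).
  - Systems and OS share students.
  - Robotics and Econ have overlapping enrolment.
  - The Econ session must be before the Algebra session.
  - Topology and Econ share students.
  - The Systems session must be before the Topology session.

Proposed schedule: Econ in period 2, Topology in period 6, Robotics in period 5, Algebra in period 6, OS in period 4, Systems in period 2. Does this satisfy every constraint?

No — it violates: Topology and Robotics are paired (same period)

The Systems session must be before the Topology session — holds.
Topology and Econ share students — holds.
Systems and OS share students — holds.
The Econ session must be before the Algebra session — holds.
Systems is a prerequisite for OS this term — holds.
Topology and Robotics are paired (same period) — violated.
Robotics and Econ have overlapping enrolment — holds.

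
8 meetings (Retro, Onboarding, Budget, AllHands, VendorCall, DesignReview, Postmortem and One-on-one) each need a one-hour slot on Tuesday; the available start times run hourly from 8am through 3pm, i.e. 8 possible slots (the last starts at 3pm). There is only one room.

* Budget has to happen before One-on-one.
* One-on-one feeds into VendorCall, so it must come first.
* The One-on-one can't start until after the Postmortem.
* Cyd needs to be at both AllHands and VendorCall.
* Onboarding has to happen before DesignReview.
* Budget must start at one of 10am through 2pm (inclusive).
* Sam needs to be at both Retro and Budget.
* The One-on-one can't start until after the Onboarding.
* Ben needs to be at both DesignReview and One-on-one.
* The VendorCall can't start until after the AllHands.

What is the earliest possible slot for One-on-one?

11am

Precedence pushes One-on-one to at least 11am; downstream work caps One-on-one at 2pm.
One-on-one at 11am is achievable: Budget -> 10am, VendorCall -> 1pm, Postmortem -> 9am, DesignReview -> 2pm, One-on-one -> 11am, Retro -> 3pm, Onboarding -> 8am, AllHands -> 12pm.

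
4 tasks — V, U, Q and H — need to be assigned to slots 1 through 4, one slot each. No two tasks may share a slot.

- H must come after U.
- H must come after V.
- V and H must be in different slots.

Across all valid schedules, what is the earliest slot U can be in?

Downstream work caps U at 3.
U at 1 is achievable: Q in 4, V in 2, H in 3, U in 1.

1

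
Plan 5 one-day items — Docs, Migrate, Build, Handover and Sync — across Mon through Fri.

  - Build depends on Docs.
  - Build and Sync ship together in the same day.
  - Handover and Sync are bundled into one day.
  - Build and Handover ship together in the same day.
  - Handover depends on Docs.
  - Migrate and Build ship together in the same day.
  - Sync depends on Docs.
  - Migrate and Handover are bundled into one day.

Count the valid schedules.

10

Splitting on Docs: it can be Mon (4), Tue (3), Wed (2), Thu (1). Listing each branch's schedules as (Migrate, Build, Handover, Sync):
Docs=Mon: (Tue,Tue,Tue,Tue) (Wed,Wed,Wed,Wed) (Thu,Thu,Thu,Thu) (Fri,Fri,Fri,Fri) — 4.
Docs=Tue: (Wed,Wed,Wed,Wed) (Thu,Thu,Thu,Thu) (Fri,Fri,Fri,Fri) — 3.
Docs=Wed: (Thu,Thu,Thu,Thu) (Fri,Fri,Fri,Fri) — 2.
Docs=Thu: (Fri,Fri,Fri,Fri) — 1.
Summing: 4 + 3 + 2 + 1 = 10.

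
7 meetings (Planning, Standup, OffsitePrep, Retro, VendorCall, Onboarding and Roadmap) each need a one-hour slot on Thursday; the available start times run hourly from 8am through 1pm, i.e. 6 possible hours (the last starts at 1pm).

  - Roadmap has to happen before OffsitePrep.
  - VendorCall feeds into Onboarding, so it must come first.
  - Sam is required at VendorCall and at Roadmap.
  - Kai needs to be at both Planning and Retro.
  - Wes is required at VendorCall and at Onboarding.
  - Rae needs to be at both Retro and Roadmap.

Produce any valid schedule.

Standup -> 8am; Planning -> 8am; Onboarding -> 10am; OffsitePrep -> 9am; Retro -> 9am; Roadmap -> 8am; VendorCall -> 9am

Checking: Roadmap(8am) before OffsitePrep(9am); VendorCall(9am) before Onboarding(10am); Planning(8am) != Retro(9am); VendorCall(9am) != Onboarding(10am); VendorCall(9am) != Roadmap(8am); Retro(9am) != Roadmap(8am).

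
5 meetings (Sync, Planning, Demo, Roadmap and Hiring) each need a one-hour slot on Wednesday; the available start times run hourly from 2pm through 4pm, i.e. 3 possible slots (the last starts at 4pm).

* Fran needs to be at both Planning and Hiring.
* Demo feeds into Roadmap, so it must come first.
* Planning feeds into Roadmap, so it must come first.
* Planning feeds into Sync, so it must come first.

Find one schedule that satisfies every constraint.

Demo in 2pm; Roadmap in 3pm; Planning in 2pm; Hiring in 3pm; Sync in 3pm

Checking: Demo(2pm) before Roadmap(3pm); Planning(2pm) before Roadmap(3pm); Planning(2pm) before Sync(3pm); Planning(2pm) != Hiring(3pm).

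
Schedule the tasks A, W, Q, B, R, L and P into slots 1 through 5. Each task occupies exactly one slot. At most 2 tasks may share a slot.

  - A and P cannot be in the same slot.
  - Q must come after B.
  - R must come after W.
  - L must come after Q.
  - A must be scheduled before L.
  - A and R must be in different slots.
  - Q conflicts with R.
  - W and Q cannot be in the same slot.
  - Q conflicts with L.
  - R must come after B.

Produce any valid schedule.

L in 3, W in 1, P in 4, A in 2, R in 3, B in 1, Q in 2

Checking: B(1) before Q(2); Q(2) before L(3); A(2) before L(3); W(1) before R(3); B(1) before R(3); W(1) != Q(2); A(2) != P(4); Q(2) != L(3); Q(2) != R(3); A(2) != R(3); max 2 per slot (cap 2).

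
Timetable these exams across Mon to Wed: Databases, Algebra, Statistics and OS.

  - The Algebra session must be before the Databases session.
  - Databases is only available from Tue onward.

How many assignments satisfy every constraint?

27

Splitting on Databases: it can be Tue (9), Wed (18). Listing each branch's schedules as (Algebra, Statistics, OS):
Databases=Tue: (Mon,Mon,Mon) (Mon,Mon,Tue) (Mon,Mon,Wed) (Mon,Tue,Mon) (Mon,Tue,Tue) (Mon,Tue,Wed) (Mon,Wed,Mon) (Mon,Wed,Tue) (Mon,Wed,Wed) — 9.
Databases=Wed: (Mon,Mon,Mon) (Mon,Mon,Tue) (Mon,Mon,Wed) (Mon,Tue,Mon) (Mon,Tue,Tue) (Mon,Tue,Wed) (Mon,Wed,Mon) (Mon,Wed,Tue) (Mon,Wed,Wed) (Tue,Mon,Mon) (Tue,Mon,Tue) (Tue,Mon,Wed) (Tue,Tue,Mon) (Tue,Tue,Tue) (Tue,Tue,Wed) (Tue,Wed,Mon) (Tue,Wed,Tue) (Tue,Wed,Wed) — 18.
Summing: 9 + 18 = 27.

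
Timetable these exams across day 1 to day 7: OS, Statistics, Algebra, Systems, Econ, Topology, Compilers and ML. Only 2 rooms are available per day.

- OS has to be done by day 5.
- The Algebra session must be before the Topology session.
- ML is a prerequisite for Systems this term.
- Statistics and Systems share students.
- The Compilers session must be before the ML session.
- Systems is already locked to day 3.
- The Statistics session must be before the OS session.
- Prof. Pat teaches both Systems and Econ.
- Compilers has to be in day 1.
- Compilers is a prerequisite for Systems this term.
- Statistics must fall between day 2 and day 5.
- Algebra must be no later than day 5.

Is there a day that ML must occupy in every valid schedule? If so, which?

Compilers is fixed at day 1 and must come before ML, so ML is at least day 2.
Systems is fixed at day 3 and must come after ML, so ML is at most day 2.
So ML must be day 2.

day 2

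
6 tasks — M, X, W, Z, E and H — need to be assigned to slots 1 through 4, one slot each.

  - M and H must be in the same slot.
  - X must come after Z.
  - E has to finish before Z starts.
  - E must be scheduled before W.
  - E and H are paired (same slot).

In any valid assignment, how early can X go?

Precedence pushes X to at least 3.
X at 3 is achievable: M in 1; Z in 2; E in 1; X in 3; W in 2; H in 1.

3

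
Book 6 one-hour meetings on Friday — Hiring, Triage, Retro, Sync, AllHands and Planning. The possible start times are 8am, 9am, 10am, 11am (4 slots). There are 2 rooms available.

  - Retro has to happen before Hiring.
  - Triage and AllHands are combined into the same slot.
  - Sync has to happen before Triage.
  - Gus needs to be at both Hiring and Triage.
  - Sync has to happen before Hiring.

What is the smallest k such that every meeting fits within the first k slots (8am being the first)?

3

The precedence chain requires at least 2 distinct slots.
With at most 2 per slot and 6 meetings, at least 3 slots are needed.
3 works (last occupied slot: 10am): for example AllHands=10am; Hiring=9am; Triage=10am; Retro=8am; Planning=9am; Sync=8am.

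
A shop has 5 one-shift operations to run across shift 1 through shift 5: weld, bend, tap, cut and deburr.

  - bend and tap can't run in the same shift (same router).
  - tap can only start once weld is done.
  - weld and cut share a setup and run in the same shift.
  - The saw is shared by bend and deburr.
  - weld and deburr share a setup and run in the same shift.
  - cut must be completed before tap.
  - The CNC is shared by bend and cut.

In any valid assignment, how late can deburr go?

shift 4

Deburr must be in the same shift as weld, which can't be after shift 4, so deburr is at most shift 4.
deburr at shift 4 is achievable: deburr in shift 4, tap in shift 5, cut in shift 4, bend in shift 1, weld in shift 4.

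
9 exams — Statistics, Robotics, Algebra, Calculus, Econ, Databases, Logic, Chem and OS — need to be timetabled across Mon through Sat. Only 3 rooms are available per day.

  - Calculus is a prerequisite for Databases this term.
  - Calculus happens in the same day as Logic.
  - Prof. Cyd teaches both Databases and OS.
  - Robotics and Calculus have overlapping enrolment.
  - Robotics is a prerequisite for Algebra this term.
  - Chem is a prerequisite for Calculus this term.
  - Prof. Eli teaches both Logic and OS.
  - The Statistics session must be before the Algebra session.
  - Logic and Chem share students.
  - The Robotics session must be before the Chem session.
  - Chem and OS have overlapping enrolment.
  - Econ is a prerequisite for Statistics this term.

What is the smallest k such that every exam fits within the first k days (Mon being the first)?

4 days

The precedence chain requires at least 4 distinct days.
With at most 3 per day and 9 exams, at least 3 days are needed.
4 works (last occupied day: Thu): for example Chem in Tue, Logic in Wed, Calculus in Wed, Robotics in Mon, Statistics in Tue, Algebra in Wed, OS in Mon, Databases in Thu, Econ in Mon.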